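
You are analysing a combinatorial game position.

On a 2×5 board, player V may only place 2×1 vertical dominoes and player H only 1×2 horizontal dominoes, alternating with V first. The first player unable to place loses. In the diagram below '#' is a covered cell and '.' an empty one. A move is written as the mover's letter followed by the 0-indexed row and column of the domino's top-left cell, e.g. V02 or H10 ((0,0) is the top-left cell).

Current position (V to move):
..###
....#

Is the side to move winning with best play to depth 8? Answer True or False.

[..###/....#] V move#1: V00:-1/#.###/#...#, V01:+1/.####/.#..#*
[.####/.#..#] H move#2: H12:-1/.####/.####*
[.####/.####] V move#3: V00:+1/#####/#####*
[#####/#####] end (terminal -1, H#4); searched ..###/....# to 8

V winning at [..###/....#]: True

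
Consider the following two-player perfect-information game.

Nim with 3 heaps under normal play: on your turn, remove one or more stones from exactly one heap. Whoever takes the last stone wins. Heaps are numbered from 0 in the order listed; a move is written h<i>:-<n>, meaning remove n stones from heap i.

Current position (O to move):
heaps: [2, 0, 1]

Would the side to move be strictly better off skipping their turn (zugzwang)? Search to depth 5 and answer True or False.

[(2,0,1)] O move#1: h0:-1:+1/(1,0,1)*, h0:-2:-1/(0,0,1), h2:-1:-1/(2,0,0)
[(1,0,1)] X move#2: h0:-1:-1/(0,0,1)*, h2:-1:-1/(1,0,0)
[(0,0,1)] O move#3: h2:-1:+1/(0,0,0)*
[(0,0,0)] end (terminal -1, X#4); searched (2,0,1) to 5
pass branch (X moves first from the same position):
  | [(2,0,1)] X move#1: h0:-1:+1/(1,0,1)*, h0:-2:-1/(0,0,1), h2:-1:-1/(2,0,0)
  | [(1,0,1)] O move#2: h0:-1:-1/(0,0,1)*, h2:-1:-1/(1,0,0)
  | [(0,0,1)] X move#3: h2:-1:+1/(0,0,0)*
  | [(0,0,0)] end (terminal -1, O#4); searched (2,0,1) to 5
O moving scores +1; O passing scores -1

zugzwang((2,0,1), O) = False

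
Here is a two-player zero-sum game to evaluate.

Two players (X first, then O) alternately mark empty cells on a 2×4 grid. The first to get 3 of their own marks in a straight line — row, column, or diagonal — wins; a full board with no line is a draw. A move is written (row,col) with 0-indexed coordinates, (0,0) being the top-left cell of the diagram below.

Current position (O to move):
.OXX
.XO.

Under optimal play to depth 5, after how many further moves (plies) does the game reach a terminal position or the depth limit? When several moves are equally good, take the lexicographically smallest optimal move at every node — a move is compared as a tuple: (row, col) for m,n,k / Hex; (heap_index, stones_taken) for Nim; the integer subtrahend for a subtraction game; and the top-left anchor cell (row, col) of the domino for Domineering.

PV length from [.OXX/.XO.]: 3 plies

ply 1, O at .OXX/.XO. | (0,0)=+0→OOXX/.XO.*; (1,0)=+0→.OXX/OXO.; (1,3)=+0→.OXX/.XOO
ply 2, X at OOXX/.XO. | (1,0)=+0→OOXX/XXO.*; (1,3)=+0→OOXX/.XOX
ply 3, O at OOXX/XXO. | (1,3)=+0→OOXX/XXOO*
ply 4: OOXX/XXOO is terminal +0 (X); from .OXX/.XO. depth 5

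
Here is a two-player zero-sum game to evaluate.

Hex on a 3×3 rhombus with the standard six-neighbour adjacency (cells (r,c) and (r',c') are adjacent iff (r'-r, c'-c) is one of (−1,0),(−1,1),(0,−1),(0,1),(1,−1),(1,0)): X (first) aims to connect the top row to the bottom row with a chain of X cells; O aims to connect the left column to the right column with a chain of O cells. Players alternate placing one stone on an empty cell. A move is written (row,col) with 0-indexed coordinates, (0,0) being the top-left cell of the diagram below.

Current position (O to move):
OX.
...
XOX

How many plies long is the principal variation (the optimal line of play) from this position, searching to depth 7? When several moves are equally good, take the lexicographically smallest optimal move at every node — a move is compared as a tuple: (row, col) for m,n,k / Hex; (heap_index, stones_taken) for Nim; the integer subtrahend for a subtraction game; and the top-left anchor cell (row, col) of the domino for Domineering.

[OX./.../XOX] O move#1: (0,2):-1/OXO/.../XOX*, (1,0):-1/OX./O../XOX, (1,1):-1/OX./.O./XOX, (1,2):-1/OX./..O/XOX
[OXO/.../XOX] X move#2: (1,0):+1/OXO/X../XOX*, (1,1):+1/OXO/.X./XOX, (1,2):+1/OXO/..X/XOX
[OXO/X../XOX] end (terminal -1, O#3); searched OX./.../XOX to 7

PV length from [OX./.../XOX]: 2 plies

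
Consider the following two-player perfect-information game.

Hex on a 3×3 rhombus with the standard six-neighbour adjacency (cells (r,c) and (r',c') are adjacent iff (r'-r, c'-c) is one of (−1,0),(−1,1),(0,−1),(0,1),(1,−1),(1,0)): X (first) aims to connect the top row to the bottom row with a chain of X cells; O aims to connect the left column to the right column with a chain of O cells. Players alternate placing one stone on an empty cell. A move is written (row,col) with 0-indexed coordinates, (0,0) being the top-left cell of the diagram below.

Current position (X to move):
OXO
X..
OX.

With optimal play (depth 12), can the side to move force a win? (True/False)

X winning at [OXO/X../OX.]: True

[OXO/X../OX.] X move#1: (1,1):+1/OXO/XX./OX.*, (1,2):-1/OXO/X.X/OX., (2,2):-1/OXO/X../OXX
[OXO/XX./OX.] end (terminal -1, O#2); searched OXO/X../OX. to 12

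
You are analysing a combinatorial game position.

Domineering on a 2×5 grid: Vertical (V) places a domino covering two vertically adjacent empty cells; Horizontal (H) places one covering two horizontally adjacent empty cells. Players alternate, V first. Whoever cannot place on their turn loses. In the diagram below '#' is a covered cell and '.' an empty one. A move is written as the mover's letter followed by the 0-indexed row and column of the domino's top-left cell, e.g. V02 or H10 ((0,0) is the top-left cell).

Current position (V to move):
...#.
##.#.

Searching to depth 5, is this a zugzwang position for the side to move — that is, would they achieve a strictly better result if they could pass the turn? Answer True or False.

zugzwang(...#./##.#., V) = False

[...#./##.#.] V move#1: V02:+1/..##./####.*, V04:-1/...##/##.##
[..##./####.] H move#2: H00:-1/####./####.*
[####./####.] V move#3: V04:+1/#####/#####*
[#####/#####] end (terminal -1, H#4); searched ...#./##.#. to 5
pass branch (H moves first from the same position):
  | [...#./##.#.] H move#1: H00:-1/##.#./##.#.*, H01:-1/.###./##.#.
  | [##.#./##.#.] V move#2: V02:+1/####./####.*, V04:+1/##.##/##.##
  | [####./####.] end (terminal -1, H#3); searched ...#./##.#. to 5
V moving scores +1; V passing scores +1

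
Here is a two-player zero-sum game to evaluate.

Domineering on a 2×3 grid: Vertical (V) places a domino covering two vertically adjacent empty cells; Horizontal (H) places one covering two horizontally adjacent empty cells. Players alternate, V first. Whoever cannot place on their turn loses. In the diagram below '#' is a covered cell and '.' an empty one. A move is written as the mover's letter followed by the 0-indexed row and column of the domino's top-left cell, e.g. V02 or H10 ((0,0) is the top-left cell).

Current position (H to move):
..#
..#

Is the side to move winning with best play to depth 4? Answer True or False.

ply 1, H at ..#/..# | H00=+1→###/..#*; H10=+1→..#/###
ply 2: ###/..# is terminal -1 (V); from ..#/..# depth 4

H winning at [..#/..#]: True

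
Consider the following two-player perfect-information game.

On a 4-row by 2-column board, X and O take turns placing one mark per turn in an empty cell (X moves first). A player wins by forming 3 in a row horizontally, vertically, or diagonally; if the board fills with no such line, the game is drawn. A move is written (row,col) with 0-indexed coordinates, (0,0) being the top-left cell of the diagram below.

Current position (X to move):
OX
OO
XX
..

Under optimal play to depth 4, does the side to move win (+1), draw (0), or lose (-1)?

value(OX/OO/XX/.., X) = 0

[OX/OO/XX/..] X move#1: (3,0):+0/OX/OO/XX/X.*, (3,1):+0/OX/OO/XX/.X
[OX/OO/XX/X.] O move#2: (3,1):+0/OX/OO/XX/XO*
[OX/OO/XX/XO] end (terminal +0, X#3); searched OX/OO/XX/.. to 4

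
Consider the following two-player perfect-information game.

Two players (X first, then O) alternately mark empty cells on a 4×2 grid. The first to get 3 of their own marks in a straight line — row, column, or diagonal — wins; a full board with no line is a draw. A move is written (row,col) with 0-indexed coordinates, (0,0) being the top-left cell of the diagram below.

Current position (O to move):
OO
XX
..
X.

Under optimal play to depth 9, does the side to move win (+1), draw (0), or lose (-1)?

ply 1, O at OO/XX/../X. | (2,0)=+0→OO/XX/O./X.*; (2,1)=-1→OO/XX/.O/X.; (3,1)=-1→OO/XX/../XO
ply 2, X at OO/XX/O./X. | (2,1)=+0→OO/XX/OX/X.*; (3,1)=+0→OO/XX/O./XX
ply 3, O at OO/XX/OX/X. | (3,1)=+0→OO/XX/OX/XO*
ply 4: OO/XX/OX/XO is terminal +0 (X); from OO/XX/../X. depth 9

value(OO/XX/../X., O) = 0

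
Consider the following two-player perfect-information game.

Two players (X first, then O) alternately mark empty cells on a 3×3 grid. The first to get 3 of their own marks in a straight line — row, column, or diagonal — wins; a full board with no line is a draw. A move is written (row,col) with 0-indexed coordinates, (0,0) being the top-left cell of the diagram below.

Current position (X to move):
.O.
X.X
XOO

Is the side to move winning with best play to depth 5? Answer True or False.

[.O./X.X/XOO] X move#1: (0,0):+1/XO./X.X/XOO*, (0,2):-1/.OX/X.X/XOO, (1,1):+1/.O./XXX/XOO
[XO./X.X/XOO] end (terminal -1, O#2); searched .O./X.X/XOO to 5

X winning at [.O./X.X/XOO]: True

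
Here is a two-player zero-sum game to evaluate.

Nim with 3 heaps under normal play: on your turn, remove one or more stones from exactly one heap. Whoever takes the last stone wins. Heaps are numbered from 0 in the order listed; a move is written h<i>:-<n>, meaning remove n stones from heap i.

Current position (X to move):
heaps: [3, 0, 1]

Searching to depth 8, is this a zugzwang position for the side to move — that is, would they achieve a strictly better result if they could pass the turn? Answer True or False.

ply 1, X at (3,0,1) | h0:-1=-1→(2,0,1); h0:-2=+1→(1,0,1)*; h0:-3=-1→(0,0,1); h2:-1=-1→(3,0,0)
ply 2, O at (1,0,1) | h0:-1=-1→(0,0,1)*; h2:-1=-1→(1,0,0)
ply 3, X at (0,0,1) | h2:-1=+1→(0,0,0)*
ply 4: (0,0,0) is terminal -1 (O); from (3,0,1) depth 8
if X skipped the turn, O would face:
~ ply 1, O at (3,0,1) | h0:-1=-1→(2,0,1); h0:-2=+1→(1,0,1)*; h0:-3=-1→(0,0,1); h2:-1=-1→(3,0,0)
~ ply 2, X at (1,0,1) | h0:-1=-1→(0,0,1)*; h2:-1=-1→(1,0,0)
~ ply 3, O at (0,0,1) | h2:-1=+1→(0,0,0)*
~ ply 4: (0,0,0) is terminal -1 (X); from (3,0,1) depth 8
compare (X): move=+1 vs pass=-1

zugzwang((3,0,1), X) = False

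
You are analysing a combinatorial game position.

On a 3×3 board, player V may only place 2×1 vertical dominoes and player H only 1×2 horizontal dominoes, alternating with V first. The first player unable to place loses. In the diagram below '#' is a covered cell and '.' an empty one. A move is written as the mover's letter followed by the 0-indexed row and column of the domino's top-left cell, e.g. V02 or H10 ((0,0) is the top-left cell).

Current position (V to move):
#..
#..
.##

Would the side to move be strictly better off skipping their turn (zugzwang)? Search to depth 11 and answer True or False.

zugzwang(#../#../.##, V) = False

[#../#../.##] V move#1: V01:+1/##./##./.##*, V02:+1/#.#/#.#/.##
[##./##./.##] end (terminal -1, H#2); searched #../#../.## to 11
pass branch (H moves first from the same position):
  | [#../#../.##] H move#1: H01:+1/###/#../.##*, H11:+1/#../###/.##
  | [###/#../.##] end (terminal -1, V#2); searched #../#../.## to 11
V moving scores +1; V passing scores -1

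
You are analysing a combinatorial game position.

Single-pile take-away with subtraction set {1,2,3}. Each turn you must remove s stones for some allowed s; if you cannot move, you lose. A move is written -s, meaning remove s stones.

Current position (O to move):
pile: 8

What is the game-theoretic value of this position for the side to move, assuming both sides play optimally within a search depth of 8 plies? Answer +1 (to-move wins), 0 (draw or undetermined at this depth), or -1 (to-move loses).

p1 O@[8]: -1[7]-1* -2[6]-1 -3[5]-1
p2 X@[7]: -1[6]-1 -2[5]-1 -3[4]+1*
p3 O@[4]: -1[3]-1* -2[2]-1 -3[1]-1
p4 X@[3]: -1[2]-1 -2[1]-1 -3[0]+1*
p5 O@[0] terminal -1; root [8] d8

value(8, O) = -1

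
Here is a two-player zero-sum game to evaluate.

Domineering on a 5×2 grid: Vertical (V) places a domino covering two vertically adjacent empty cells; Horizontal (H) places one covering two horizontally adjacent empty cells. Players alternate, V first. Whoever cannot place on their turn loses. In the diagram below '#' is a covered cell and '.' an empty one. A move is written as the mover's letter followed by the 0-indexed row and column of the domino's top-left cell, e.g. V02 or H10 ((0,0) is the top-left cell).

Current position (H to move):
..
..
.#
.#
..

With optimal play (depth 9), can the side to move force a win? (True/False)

H winning at [../../.#/.#/..]: True

p1 H@[../../.#/.#/..]: H00[##/../.#/.#/..]+1* H10[../##/.#/.#/..]+1 H40[../../.#/.#/##]-1
p2 V@[##/../.#/.#/..]: V10[##/#./##/.#/..]-1* V20[##/../##/##/..]-1 V30[##/../.#/##/#.]-1
p3 H@[##/#./##/.#/..]: H40[##/#./##/.#/##]+1*
p4 V@[##/#./##/.#/##] terminal -1; root [../../.#/.#/..] d9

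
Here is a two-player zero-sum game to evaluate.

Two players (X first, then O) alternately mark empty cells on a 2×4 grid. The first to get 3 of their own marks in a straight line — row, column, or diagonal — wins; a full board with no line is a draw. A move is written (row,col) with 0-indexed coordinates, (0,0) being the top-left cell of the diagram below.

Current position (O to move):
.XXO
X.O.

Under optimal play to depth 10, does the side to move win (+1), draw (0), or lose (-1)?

[.XXO/X.O.] O move#1: (0,0):+0/OXXO/X.O.*, (1,1):-1/.XXO/XOO., (1,3):-1/.XXO/X.OO
[OXXO/X.O.] X move#2: (1,1):+0/OXXO/XXO.*, (1,3):+0/OXXO/X.OX
[OXXO/XXO.] O move#3: (1,3):+0/OXXO/XXOO*
[OXXO/XXOO] end (terminal +0, X#4); searched .XXO/X.O. to 10

value(.XXO/X.O., O) = 0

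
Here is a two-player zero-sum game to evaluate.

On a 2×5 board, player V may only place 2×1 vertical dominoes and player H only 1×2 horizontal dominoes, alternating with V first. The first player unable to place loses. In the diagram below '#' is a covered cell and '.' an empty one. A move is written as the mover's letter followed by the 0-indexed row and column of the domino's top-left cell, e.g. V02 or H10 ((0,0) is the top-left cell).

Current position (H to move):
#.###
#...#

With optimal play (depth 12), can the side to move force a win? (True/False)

H winning at [#.###/#...#]: True

[#.###/#...#] H move#1: H11:+1/#.###/###.#*, H12:-1/#.###/#.###
[#.###/###.#] end (terminal -1, V#2); searched #.###/#...# to 12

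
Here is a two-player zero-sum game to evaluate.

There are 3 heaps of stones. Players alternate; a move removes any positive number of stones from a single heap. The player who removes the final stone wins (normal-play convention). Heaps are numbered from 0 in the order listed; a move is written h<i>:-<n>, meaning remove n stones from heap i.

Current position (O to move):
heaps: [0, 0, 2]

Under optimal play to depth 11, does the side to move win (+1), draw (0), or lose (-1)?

value((0,0,2), O) = +1

p1 O@[(0,0,2)]: h2:-1[(0,0,1)]-1 h2:-2[(0,0,0)]+1*
p2 X@[(0,0,0)] terminal -1; root [(0,0,2)] d11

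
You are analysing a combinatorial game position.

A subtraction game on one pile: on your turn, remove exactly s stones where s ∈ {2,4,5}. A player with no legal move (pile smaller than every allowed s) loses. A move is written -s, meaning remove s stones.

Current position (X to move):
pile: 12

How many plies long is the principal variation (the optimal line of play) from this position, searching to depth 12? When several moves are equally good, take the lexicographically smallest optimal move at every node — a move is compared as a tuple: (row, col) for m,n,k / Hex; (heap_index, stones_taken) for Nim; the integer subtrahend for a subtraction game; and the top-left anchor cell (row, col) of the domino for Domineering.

PV length from [12]: 3 plies

p1 X@[12]: -2[10]-1 -4[8]+1* -5[7]+1
p2 O@[8]: -2[6]-1* -4[4]-1 -5[3]-1
p3 X@[6]: -2[4]-1 -4[2]-1 -5[1]+1*
p4 O@[1] terminal -1; root [12] d12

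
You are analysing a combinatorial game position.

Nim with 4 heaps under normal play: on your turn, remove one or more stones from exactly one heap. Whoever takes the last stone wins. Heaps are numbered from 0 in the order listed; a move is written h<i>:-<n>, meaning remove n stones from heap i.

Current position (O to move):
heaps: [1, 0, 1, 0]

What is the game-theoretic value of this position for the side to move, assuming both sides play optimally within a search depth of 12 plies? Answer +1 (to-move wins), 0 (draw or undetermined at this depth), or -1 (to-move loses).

value((1,0,1,0), O) = -1

p1 O@[(1,0,1,0)]: h0:-1[(0,0,1,0)]-1* h2:-1[(1,0,0,0)]-1
p2 X@[(0,0,1,0)]: h2:-1[(0,0,0,0)]+1*
p3 O@[(0,0,0,0)] terminal -1; root [(1,0,1,0)] d12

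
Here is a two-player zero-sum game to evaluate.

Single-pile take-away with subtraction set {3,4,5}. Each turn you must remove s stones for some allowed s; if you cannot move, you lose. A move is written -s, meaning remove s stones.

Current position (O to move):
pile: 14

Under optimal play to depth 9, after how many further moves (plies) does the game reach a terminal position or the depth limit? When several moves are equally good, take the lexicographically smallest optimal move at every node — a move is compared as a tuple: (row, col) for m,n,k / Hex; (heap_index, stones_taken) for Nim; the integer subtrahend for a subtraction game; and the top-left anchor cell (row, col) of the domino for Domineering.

PV length from [14]: 3 plies

[14] O move#1: -3:-1/11, -4:+1/10*, -5:+1/9
[10] X move#2: -3:-1/7*, -4:-1/6, -5:-1/5
[7] O move#3: -3:-1/4, -4:-1/3, -5:+1/2*
[2] end (terminal -1, X#4); searched 14 to 9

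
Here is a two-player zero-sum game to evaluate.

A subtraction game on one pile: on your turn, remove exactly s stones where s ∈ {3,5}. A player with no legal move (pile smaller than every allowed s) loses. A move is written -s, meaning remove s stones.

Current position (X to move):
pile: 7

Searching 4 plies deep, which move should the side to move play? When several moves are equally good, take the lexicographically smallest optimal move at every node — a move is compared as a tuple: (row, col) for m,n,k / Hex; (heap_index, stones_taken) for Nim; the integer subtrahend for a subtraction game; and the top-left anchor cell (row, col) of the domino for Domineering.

[7] X move#1: -3:-1/4, -5:+1/2*
[2] end (terminal -1, O#2); searched 7 to 4

X's best at [7]: -5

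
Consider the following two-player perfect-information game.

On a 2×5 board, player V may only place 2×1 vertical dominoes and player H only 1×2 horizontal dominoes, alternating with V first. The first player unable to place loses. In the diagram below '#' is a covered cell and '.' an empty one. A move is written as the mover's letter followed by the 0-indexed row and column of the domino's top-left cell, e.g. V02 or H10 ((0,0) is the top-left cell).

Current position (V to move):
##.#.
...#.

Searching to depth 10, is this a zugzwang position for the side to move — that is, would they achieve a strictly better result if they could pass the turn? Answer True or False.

ply 1, V at ##.#./...#. | V02=+1→####./..##.*; V04=-1→##.##/...##
ply 2, H at ####./..##. | H10=-1→####./####.*
ply 3, V at ####./####. | V04=+1→#####/#####*
ply 4: #####/##### is terminal -1 (H); from ##.#./...#. depth 10
if V skipped the turn, H would face:
~ ply 1, H at ##.#./...#. | H10=-1→##.#./##.#.*; H11=-1→##.#./.###.
~ ply 2, V at ##.#./##.#. | V02=+1→####./####.*; V04=+1→##.##/##.##
~ ply 3: ####./####. is terminal -1 (H); from ##.#./...#. depth 10
compare (V): move=+1 vs pass=+1

zugzwang(##.#./...#., V) = False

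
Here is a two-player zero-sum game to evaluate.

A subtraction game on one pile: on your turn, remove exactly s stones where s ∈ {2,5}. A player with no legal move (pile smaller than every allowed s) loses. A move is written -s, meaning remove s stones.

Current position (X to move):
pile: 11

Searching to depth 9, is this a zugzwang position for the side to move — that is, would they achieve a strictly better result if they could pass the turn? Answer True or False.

[11] X move#1: -2:-1/9*, -5:-1/6
[9] O move#2: -2:+1/7*, -5:+1/4
[7] X move#3: -2:-1/5*, -5:-1/2
[5] O move#4: -2:-1/3, -5:+1/0*
[0] end (terminal -1, X#5); searched 11 to 9
pass branch (O moves first from the same position):
  | [11] O move#1: -2:-1/9*, -5:-1/6
  | [9] X move#2: -2:+1/7*, -5:+1/4
  | [7] O move#3: -2:-1/5*, -5:-1/2
  | [5] X move#4: -2:-1/3, -5:+1/0*
  | [0] end (terminal -1, O#5); searched 11 to 9
X moving scores -1; X passing scores +1

zugzwang(11, X) = True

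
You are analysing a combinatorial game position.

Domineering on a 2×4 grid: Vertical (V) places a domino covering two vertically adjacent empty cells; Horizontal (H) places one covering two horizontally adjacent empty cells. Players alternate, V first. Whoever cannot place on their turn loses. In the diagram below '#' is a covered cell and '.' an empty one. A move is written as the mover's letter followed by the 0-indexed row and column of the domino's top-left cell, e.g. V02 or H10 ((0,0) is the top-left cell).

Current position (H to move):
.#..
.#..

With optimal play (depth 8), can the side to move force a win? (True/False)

p1 H@[.#../.#..]: H02[.###/.#..]+1* H12[.#../.###]+1
p2 V@[.###/.#..]: V00[####/##..]-1*
p3 H@[####/##..]: H12[####/####]+1*
p4 V@[####/####] terminal -1; root [.#../.#..] d8

H winning at [.#../.#..]: True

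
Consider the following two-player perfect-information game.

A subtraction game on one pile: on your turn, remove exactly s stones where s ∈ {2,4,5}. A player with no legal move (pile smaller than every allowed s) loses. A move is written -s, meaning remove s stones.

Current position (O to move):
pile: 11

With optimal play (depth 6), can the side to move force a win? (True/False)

[11] O move#1: -2:-1/9, -4:+1/7*, -5:-1/6
[7] X move#2: -2:-1/5*, -4:-1/3, -5:-1/2
[5] O move#3: -2:-1/3, -4:+1/1*, -5:+1/0
[1] end (terminal -1, X#4); searched 11 to 6

O winning at [11]: True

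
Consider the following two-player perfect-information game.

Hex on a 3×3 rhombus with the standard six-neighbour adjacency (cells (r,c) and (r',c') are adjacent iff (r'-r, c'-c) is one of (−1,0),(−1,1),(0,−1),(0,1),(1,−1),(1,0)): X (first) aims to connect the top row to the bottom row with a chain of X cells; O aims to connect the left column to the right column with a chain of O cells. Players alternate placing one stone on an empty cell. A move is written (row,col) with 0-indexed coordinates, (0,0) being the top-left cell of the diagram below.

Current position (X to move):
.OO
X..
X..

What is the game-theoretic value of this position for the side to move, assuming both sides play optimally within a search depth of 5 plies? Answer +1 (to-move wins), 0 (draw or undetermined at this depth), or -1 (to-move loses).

value(.OO/X../X.., X) = +1

ply 1, X at .OO/X../X.. | (0,0)=+1→XOO/X../X..*; (1,1)=-1→.OO/XX./X..; (1,2)=-1→.OO/X.X/X..; (2,1)=-1→.OO/X../XX.; (2,2)=-1→.OO/X../X.X
ply 2: XOO/X../X.. is terminal -1 (O); from .OO/X../X.. depth 5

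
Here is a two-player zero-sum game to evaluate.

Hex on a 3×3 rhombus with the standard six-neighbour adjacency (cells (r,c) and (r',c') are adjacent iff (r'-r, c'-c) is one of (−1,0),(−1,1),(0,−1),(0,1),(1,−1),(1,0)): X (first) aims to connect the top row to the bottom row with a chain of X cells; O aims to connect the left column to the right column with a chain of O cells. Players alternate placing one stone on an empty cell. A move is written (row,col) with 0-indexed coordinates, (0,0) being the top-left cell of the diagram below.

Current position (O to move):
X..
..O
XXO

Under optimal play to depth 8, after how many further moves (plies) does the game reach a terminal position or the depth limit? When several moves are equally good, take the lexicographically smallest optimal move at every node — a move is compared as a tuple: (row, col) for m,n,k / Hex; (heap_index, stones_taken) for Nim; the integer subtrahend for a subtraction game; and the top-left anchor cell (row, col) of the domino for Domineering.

PV length from [X../..O/XXO]: 4 plies

[X../..O/XXO] O move#1: (0,1):-1/XO./..O/XXO*, (0,2):-1/X.O/..O/XXO, (1,0):-1/X../O.O/XXO, (1,1):-1/X../.OO/XXO
[XO./..O/XXO] X move#2: (0,2):+1/XOX/..O/XXO*, (1,0):+1/XO./X.O/XXO, (1,1):+1/XO./.XO/XXO
[XOX/..O/XXO] O move#3: (1,0):-1/XOX/O.O/XXO*, (1,1):-1/XOX/.OO/XXO
[XOX/O.O/XXO] X move#4: (1,1):+1/XOX/OXO/XXO*
[XOX/OXO/XXO] end (terminal -1, O#5); searched X../..O/XXO to 8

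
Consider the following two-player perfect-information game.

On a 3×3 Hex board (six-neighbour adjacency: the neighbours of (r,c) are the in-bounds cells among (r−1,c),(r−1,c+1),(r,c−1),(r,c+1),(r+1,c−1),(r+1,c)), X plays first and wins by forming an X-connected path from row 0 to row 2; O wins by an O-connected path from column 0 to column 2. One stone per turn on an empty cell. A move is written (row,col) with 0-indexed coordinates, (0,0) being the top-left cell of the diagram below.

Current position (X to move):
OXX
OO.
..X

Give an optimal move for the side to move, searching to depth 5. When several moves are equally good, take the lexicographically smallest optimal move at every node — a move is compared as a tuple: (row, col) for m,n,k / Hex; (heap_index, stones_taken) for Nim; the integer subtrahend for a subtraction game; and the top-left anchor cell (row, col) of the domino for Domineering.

X's best at [OXX/OO./..X]: (1,2)

p1 X@[OXX/OO./..X]: (1,2)[OXX/OOX/..X]+1* (2,0)[OXX/OO./X.X]-1 (2,1)[OXX/OO./.XX]-1
p2 O@[OXX/OOX/..X] terminal -1; root [OXX/OO./..X] d5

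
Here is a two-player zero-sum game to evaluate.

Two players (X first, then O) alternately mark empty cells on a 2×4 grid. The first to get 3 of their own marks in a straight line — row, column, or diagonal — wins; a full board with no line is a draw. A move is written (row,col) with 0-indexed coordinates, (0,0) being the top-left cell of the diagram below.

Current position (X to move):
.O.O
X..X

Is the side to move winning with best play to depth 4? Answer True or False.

X winning at [.O.O/X..X]: False

[.O.O/X..X] X move#1: (0,0):-1/XO.O/X..X, (0,2):+0/.OXO/X..X*, (1,1):-1/.O.O/XX.X, (1,2):-1/.O.O/X.XX
[.OXO/X..X] O move#2: (0,0):+0/OOXO/X..X*, (1,1):+0/.OXO/XO.X, (1,2):+0/.OXO/X.OX
[OOXO/X..X] X move#3: (1,1):+0/OOXO/XX.X*, (1,2):+0/OOXO/X.XX
[OOXO/XX.X] O move#4: (1,2):+0/OOXO/XXOX*
[OOXO/XXOX] end (terminal +0, X#5); searched .O.O/X..X to 4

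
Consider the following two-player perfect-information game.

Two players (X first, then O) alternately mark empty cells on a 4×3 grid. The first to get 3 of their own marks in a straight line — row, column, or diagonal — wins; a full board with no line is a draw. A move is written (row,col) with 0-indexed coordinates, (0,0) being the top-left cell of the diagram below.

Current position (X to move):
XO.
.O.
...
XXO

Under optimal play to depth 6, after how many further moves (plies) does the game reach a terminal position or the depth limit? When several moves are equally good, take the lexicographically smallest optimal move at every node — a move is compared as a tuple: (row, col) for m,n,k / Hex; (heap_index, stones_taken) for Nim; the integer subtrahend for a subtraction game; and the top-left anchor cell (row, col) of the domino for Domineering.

[XO./.O./.../XXO] X move#1: (0,2):-1/XOX/.O./.../XXO*, (1,0):-1/XO./XO./.../XXO, (1,2):-1/XO./.OX/.../XXO, (2,0):-1/XO./.O./X../XXO, (2,1):-1/XO./.O./.X./XXO, (2,2):-1/XO./.O./..X/XXO
[XOX/.O./.../XXO] O move#2: (1,0):+1/XOX/OO./.../XXO*, (1,2):+1/XOX/.OO/.../XXO, (2,0):+1/XOX/.O./O../XXO, (2,1):+1/XOX/.O./.O./XXO, (2,2):+1/XOX/.O./..O/XXO
[XOX/OO./.../XXO] X move#3: (1,2):-1/XOX/OOX/.../XXO*, (2,0):-1/XOX/OO./X../XXO, (2,1):-1/XOX/OO./.X./XXO, (2,2):-1/XOX/OO./..X/XXO
[XOX/OOX/.../XXO] O move#4: (2,0):-1/XOX/OOX/O../XXO, (2,1):+1/XOX/OOX/.O./XXO*, (2,2):-1/XOX/OOX/..O/XXO
[XOX/OOX/.O./XXO] end (terminal -1, X#5); searched XO./.O./.../XXO to 6

PV length from [XO./.O./.../XXO]: 4 plies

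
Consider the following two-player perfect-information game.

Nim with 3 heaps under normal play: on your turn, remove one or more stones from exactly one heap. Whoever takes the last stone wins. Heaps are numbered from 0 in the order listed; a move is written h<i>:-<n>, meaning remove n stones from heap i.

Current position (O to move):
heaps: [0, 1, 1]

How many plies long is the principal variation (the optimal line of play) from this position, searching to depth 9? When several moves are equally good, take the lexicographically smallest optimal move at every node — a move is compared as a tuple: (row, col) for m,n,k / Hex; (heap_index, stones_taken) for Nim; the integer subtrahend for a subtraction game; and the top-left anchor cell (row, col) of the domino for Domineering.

PV length from [(0,1,1)]: 2 plies

ply 1, O at (0,1,1) | h1:-1=-1→(0,0,1)*; h2:-1=-1→(0,1,0)
ply 2, X at (0,0,1) | h2:-1=+1→(0,0,0)*
ply 3: (0,0,0) is terminal -1 (O); from (0,1,1) depth 9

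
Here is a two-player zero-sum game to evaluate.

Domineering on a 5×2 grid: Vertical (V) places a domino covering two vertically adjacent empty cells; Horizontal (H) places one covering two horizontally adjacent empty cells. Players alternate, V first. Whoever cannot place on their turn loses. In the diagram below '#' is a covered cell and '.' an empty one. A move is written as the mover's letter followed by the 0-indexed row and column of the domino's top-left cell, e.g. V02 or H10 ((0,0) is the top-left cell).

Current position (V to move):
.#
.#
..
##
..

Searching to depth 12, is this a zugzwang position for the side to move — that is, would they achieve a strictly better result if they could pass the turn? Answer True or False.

ply 1, V at .#/.#/../##/.. | V00=-1→##/##/../##/..*; V10=-1→.#/##/#./##/..
ply 2, H at ##/##/../##/.. | H20=+1→##/##/##/##/..*; H40=+1→##/##/../##/##
ply 3: ##/##/##/##/.. is terminal -1 (V); from .#/.#/../##/.. depth 12
suppose V passes — search the same position with H to move:
pass> ply 1, H at .#/.#/../##/.. | H20=+1→.#/.#/##/##/..*; H40=-1→.#/.#/../##/##
pass> ply 2, V at .#/.#/##/##/.. | V00=-1→##/##/##/##/..*
pass> ply 3, H at ##/##/##/##/.. | H40=+1→##/##/##/##/##*
pass> ply 4: ##/##/##/##/## is terminal -1 (V); from .#/.#/../##/.. depth 12
for V: play -1, pass -1

zugzwang(.#/.#/../##/.., V) = False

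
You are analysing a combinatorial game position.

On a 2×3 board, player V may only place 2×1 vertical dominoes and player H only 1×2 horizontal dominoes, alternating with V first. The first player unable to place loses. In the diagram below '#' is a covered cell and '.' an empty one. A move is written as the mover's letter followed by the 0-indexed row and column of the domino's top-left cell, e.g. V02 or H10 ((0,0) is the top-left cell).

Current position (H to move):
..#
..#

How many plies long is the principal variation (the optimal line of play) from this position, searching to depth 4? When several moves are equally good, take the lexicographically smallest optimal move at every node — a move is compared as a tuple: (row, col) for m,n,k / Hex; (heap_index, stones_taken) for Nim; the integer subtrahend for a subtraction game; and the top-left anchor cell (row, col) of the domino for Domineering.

PV length from [..#/..#]: 1 ply

[..#/..#] H move#1: H00:+1/###/..#*, H10:+1/..#/###
[###/..#] end (terminal -1, V#2); searched ..#/..# to 4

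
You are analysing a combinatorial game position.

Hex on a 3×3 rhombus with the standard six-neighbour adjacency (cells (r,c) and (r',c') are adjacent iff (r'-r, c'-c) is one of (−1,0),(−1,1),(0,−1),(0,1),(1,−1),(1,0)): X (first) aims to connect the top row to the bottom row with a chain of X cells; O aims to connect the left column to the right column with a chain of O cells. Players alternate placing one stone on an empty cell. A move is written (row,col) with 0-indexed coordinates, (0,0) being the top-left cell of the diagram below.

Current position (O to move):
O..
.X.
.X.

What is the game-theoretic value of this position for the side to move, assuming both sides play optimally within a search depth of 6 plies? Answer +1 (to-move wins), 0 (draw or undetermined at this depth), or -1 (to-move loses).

value(O../.X./.X., O) = -1

ply 1, O at O../.X./.X. | (0,1)=-1→OO./.X./.X.*; (0,2)=-1→O.O/.X./.X.; (1,0)=-1→O../OX./.X.; (1,2)=-1→O../.XO/.X.; (2,0)=-1→O../.X./OX.; (2,2)=-1→O../.X./.XO
ply 2, X at OO./.X./.X. | (0,2)=+1→OOX/.X./.X.*; (1,0)=-1→OO./XX./.X.; (1,2)=-1→OO./.XX/.X.; (2,0)=-1→OO./.X./XX.; (2,2)=-1→OO./.X./.XX
ply 3: OOX/.X./.X. is terminal -1 (O); from O../.X./.X. depth 6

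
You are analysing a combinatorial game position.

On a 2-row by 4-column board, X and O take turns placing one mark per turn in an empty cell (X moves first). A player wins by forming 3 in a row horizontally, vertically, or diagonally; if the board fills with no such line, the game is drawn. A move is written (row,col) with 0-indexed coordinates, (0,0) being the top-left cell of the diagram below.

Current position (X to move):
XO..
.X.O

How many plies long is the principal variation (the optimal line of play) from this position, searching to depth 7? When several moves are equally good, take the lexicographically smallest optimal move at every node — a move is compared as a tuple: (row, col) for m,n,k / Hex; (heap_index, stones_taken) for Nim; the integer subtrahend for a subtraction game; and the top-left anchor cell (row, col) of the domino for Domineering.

PV length from [XO../.X.O]: 4 plies

ply 1, X at XO../.X.O | (0,2)=+0→XOX./.X.O*; (0,3)=+0→XO.X/.X.O; (1,0)=+0→XO../XX.O; (1,2)=+0→XO../.XXO
ply 2, O at XOX./.X.O | (0,3)=+0→XOXO/.X.O*; (1,0)=+0→XOX./OX.O; (1,2)=+0→XOX./.XOO
ply 3, X at XOXO/.X.O | (1,0)=+0→XOXO/XX.O*; (1,2)=+0→XOXO/.XXO
ply 4, O at XOXO/XX.O | (1,2)=+0→XOXO/XXOO*
ply 5: XOXO/XXOO is terminal +0 (X); from XO../.X.O depth 7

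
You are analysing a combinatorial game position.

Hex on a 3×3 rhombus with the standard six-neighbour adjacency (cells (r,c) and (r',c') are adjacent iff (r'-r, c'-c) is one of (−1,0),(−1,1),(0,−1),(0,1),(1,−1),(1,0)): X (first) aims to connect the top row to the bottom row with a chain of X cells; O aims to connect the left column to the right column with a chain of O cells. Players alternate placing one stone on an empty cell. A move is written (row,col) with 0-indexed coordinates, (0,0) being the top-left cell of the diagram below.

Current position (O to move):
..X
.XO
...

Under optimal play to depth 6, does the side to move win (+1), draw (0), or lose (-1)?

[..X/.XO/...] O move#1: (0,0):-1/O.X/.XO/...*, (0,1):-1/.OX/.XO/..., (1,0):-1/..X/OXO/..., (2,0):-1/..X/.XO/O.., (2,1):-1/..X/.XO/.O., (2,2):-1/..X/.XO/..O
[O.X/.XO/...] X move#2: (0,1):+1/OXX/.XO/...*, (1,0):+1/O.X/XXO/..., (2,0):+1/O.X/.XO/X.., (2,1):+1/O.X/.XO/.X., (2,2):+1/O.X/.XO/..X
[OXX/.XO/...] O move#3: (1,0):-1/OXX/OXO/...*, (2,0):-1/OXX/.XO/O.., (2,1):-1/OXX/.XO/.O., (2,2):-1/OXX/.XO/..O
[OXX/OXO/...] X move#4: (2,0):+1/OXX/OXO/X..*, (2,1):+1/OXX/OXO/.X., (2,2):+1/OXX/OXO/..X
[OXX/OXO/X..] end (terminal -1, O#5); searched ..X/.XO/... to 6

value(..X/.XO/..., O) = -1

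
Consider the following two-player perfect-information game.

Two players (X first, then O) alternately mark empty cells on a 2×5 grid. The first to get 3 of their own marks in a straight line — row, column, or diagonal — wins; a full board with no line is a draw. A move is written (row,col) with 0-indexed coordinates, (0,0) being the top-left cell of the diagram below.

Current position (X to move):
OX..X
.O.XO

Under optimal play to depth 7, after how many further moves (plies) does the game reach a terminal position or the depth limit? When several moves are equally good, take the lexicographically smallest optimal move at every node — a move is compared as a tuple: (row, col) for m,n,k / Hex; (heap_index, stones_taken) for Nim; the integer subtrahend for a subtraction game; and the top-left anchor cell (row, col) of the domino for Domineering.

[OX..X/.O.XO] X move#1: (0,2):+0/OXX.X/.O.XO*, (0,3):+0/OX.XX/.O.XO, (1,0):+0/OX..X/XO.XO, (1,2):+0/OX..X/.OXXO
[OXX.X/.O.XO] O move#2: (0,3):+0/OXXOX/.O.XO*, (1,0):-1/OXX.X/OO.XO, (1,2):-1/OXX.X/.OOXO
[OXXOX/.O.XO] X move#3: (1,0):+0/OXXOX/XO.XO*, (1,2):+0/OXXOX/.OXXO
[OXXOX/XO.XO] O move#4: (1,2):+0/OXXOX/XOOXO*
[OXXOX/XOOXO] end (terminal +0, X#5); searched OX..X/.O.XO to 7

PV length from [OX..X/.O.XO]: 4 plies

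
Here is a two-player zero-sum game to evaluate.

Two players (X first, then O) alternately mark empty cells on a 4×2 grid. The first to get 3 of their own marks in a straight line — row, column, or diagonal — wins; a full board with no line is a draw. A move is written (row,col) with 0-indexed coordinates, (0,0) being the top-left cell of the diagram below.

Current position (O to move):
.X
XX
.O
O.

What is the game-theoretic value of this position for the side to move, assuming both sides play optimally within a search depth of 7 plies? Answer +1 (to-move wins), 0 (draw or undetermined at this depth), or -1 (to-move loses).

[.X/XX/.O/O.] O move#1: (0,0):+0/OX/XX/.O/O.*, (2,0):+0/.X/XX/OO/O., (3,1):+0/.X/XX/.O/OO
[OX/XX/.O/O.] X move#2: (2,0):+0/OX/XX/XO/O.*, (3,1):+0/OX/XX/.O/OX
[OX/XX/XO/O.] O move#3: (3,1):+0/OX/XX/XO/OO*
[OX/XX/XO/OO] end (terminal +0, X#4); searched .X/XX/.O/O. to 7

value(.X/XX/.O/O., O) = 0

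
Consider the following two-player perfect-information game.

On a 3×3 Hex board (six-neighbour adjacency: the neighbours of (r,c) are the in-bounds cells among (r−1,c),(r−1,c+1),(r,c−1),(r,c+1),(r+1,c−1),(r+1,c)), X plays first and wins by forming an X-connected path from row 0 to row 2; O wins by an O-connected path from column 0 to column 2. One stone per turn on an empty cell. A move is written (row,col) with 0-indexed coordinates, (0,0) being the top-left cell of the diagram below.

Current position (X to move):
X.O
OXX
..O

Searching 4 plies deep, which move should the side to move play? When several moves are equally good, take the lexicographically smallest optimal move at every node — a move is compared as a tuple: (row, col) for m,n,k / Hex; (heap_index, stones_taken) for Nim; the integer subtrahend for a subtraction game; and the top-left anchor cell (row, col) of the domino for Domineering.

X's best at [X.O/OXX/..O]: (0,1)

ply 1, X at X.O/OXX/..O | (0,1)=+1→XXO/OXX/..O*; (2,0)=-1→X.O/OXX/X.O; (2,1)=-1→X.O/OXX/.XO
ply 2, O at XXO/OXX/..O | (2,0)=-1→XXO/OXX/O.O*; (2,1)=-1→XXO/OXX/.OO
ply 3, X at XXO/OXX/O.O | (2,1)=+1→XXO/OXX/OXO*
ply 4: XXO/OXX/OXO is terminal -1 (O); from X.O/OXX/..O depth 4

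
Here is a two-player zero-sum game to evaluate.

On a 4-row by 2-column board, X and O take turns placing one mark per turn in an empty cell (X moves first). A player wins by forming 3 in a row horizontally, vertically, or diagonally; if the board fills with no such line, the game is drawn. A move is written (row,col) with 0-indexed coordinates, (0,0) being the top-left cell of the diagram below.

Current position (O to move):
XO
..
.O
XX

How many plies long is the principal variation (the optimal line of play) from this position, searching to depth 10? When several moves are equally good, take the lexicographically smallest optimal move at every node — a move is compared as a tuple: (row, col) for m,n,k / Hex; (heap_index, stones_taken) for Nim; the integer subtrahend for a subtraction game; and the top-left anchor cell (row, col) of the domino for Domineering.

PV length from [XO/../.O/XX]: 1 ply

p1 O@[XO/../.O/XX]: (1,0)[XO/O./.O/XX]+0 (1,1)[XO/.O/.O/XX]+1* (2,0)[XO/../OO/XX]+0
p2 X@[XO/.O/.O/XX] terminal -1; root [XO/../.O/XX] d10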